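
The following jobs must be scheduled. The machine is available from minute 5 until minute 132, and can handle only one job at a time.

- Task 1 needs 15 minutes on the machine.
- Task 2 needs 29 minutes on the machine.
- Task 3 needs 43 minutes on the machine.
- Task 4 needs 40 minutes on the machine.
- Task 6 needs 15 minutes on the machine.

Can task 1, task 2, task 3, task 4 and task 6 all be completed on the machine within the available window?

No

The machine window is 132 − 5 = 127 minutes.
Running back to back, the jobs need 15 + 29 + 43 + 40 + 15 = 142 minutes on the machine.
Since 142 > 127, they cannot all fit.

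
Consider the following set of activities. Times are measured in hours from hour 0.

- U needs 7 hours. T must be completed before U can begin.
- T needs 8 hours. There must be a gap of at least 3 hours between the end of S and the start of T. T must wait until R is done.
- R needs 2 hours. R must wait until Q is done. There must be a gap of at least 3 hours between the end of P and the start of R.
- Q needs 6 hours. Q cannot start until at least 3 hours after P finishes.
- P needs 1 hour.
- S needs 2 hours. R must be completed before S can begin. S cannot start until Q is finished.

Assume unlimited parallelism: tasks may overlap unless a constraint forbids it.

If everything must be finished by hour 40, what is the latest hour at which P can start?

8

To finish by hour 40, U (duration 7) must start no later than hour 33.
T feeds into U (must start by hour 33); so T must finish by hour 33 and therefore start by hour 25.
S feeds into T (must start by hour 25, minus 3-hour gap → hour 22); so S must finish by hour 22 and therefore start by hour 20.
For R: S (must start by hour 20); T (must start by hour 25). The most restrictive is hour 20; with a 2-hour duration, R must start by hour 18.
Q must finish in time for R (must start by hour 18); S (must start by hour 20). The tightest is hour 18, so Q must start by 18 − 6 = hour 12.
P must finish in time for Q (must start by hour 12, minus 3-hour gap → hour 9); R (must start by hour 18, minus 3-hour gap → hour 15). The tightest is hour 9, so P must start by 9 − 1 = hour 8.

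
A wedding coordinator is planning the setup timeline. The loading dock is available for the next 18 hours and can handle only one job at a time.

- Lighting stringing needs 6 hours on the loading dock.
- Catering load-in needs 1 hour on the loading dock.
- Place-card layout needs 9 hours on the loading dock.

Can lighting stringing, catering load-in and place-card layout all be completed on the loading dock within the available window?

Running back to back, the jobs need 6 + 1 + 9 = 16 hours on the loading dock.
Since 16 ≤ 18, they fit within the window.

Yes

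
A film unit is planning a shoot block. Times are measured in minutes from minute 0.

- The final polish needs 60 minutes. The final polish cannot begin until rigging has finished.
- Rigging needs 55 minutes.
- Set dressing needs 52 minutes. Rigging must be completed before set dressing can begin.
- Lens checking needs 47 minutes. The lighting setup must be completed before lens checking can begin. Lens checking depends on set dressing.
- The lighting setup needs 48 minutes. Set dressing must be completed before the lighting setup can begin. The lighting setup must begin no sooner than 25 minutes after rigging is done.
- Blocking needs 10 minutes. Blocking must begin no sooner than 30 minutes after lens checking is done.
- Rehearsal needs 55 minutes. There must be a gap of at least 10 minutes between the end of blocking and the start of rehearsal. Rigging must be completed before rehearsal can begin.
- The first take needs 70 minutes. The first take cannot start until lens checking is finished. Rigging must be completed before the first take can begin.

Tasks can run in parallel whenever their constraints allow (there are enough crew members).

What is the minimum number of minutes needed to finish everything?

307

Nothing blocks rigging, so it runs from minute 0 to minute 55.
The final polish cannot begin until rigging (finishes minute 55). It runs from minute 55 to 55 + 60 = minute 115.
Set dressing waits on rigging (finishes minute 55), so it starts at minute 55 and finishes at 55 + 52 = minute 107.
The lighting setup needs all of set dressing (finishes minute 107); rigging (finishes minute 55, plus 25-minute gap → minute 80). That puts its earliest start at minute 107; it finishes at 107 + 48 = minute 155.
Lens checking has to wait for the lighting setup (finishes minute 155); set dressing (finishes minute 107). The latest of these is minute 155, so lens checking runs minute 155 to 155 + 47 = minute 202.
The first take cannot start until lens checking (finishes minute 202); rigging (finishes minute 55). The controlling bound is minute 202, so the first take finishes at 202 + 70 = minute 272.
Blocking cannot begin until lens checking (finishes minute 202, plus 30-minute gap → minute 232). It runs from minute 232 to 232 + 10 = minute 242.
Rehearsal needs all of blocking (finishes minute 242, plus 10-minute gap → minute 252); rigging (finishes minute 55). That puts its earliest start at minute 252; it finishes at 252 + 55 = minute 307.
All tasks are finished once the last one completes. Finish times: Rigging at 55, Set dressing at 107, The lighting setup at 155, Lens checking at 202, Blocking at 242, Rehearsal at 307, The final polish at 115, The first take at 272. The latest is minute 307.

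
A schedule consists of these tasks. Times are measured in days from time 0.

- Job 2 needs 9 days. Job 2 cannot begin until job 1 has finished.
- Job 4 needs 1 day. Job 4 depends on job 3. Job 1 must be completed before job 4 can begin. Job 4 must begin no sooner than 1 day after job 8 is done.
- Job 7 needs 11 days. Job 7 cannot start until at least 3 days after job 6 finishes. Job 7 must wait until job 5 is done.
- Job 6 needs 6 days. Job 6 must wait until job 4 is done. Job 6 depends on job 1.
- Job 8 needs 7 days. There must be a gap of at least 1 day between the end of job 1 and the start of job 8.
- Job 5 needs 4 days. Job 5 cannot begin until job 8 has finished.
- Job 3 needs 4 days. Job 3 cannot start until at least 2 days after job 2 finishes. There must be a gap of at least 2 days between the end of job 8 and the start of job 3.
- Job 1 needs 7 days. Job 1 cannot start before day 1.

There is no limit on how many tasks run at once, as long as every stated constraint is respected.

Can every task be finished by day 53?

Yes

Job 1 waits on its own release at day 1, so it starts at day 1 and finishes at 1 + 7 = day 8.
After job 1 (finishes day 8, plus 1-day gap → day 9), job 8 can start at day 9 and finishes at day 16.
Job 5 cannot begin until job 8 (finishes day 16). It runs from day 16 to 16 + 4 = day 20.
After job 1 (finishes day 8), job 2 can start at day 8 and finishes at day 17.
Job 3 cannot start until job 2 (finishes day 17, plus 2-day gap → day 19); job 8 (finishes day 16, plus 2-day gap → day 18). The controlling bound is day 19, so job 3 finishes at 19 + 4 = day 23.
Job 4 cannot start until job 3 (finishes day 23); job 1 (finishes day 8); job 8 (finishes day 16, plus 1-day gap → day 17). The controlling bound is day 23, so job 4 finishes at 23 + 1 = day 24.
Job 6 cannot start until job 4 (finishes day 24); job 1 (finishes day 8). The controlling bound is day 24, so job 6 finishes at 24 + 6 = day 30.
Job 7 cannot start until job 6 (finishes day 30, plus 3-day gap → day 33); job 5 (finishes day 20). The controlling bound is day 33, so job 7 finishes at 33 + 11 = day 44.
Every task is finished by day 44, which is no later than the deadline of 53, so the schedule is feasible.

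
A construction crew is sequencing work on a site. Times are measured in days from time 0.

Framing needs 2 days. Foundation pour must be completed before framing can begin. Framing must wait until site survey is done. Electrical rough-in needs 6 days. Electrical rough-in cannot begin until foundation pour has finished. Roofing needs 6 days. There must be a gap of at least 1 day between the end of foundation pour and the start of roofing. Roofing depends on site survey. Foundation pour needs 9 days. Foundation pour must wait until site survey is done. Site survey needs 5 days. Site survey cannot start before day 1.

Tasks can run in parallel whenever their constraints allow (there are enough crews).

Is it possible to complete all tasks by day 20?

After its own release at day 1, site survey can start at day 1 and finishes at day 6.
Foundation pour cannot begin until site survey (finishes day 6). It runs from day 6 to 6 + 9 = day 15.
Electrical rough-in cannot begin until foundation pour (finishes day 15). It runs from day 15 to 15 + 6 = day 21.
Roofing has to wait for foundation pour (finishes day 15, plus 1-day gap → day 16); site survey (finishes day 6). The latest of these is day 16, so roofing runs day 16 to 16 + 6 = day 22.
For framing: foundation pour (finishes day 15); site survey (finishes day 6). Taking the maximum gives a start of day 15, and it finishes at 15 + 2 = day 17.
The earliest everything can be done is day 22, which is after the deadline of 20, so it is not possible.

No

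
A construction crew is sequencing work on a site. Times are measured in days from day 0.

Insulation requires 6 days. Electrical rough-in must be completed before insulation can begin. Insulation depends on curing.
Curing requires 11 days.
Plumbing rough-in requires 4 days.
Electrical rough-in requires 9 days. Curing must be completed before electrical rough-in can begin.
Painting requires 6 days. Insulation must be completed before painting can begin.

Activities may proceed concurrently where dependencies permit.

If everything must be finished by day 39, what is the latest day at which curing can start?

To finish by day 39, painting (duration 6) must start no later than day 33.
Insulation feeds into painting (must start by day 33); so insulation must finish by day 33 and therefore start by day 27.
Electrical rough-in must finish before insulation (must start by day 27). With a 9-day duration, electrical rough-in must start by 27 − 9 = day 18.
Curing must finish in time for electrical rough-in (must start by day 18); insulation (must start by day 27). The tightest is day 18, so curing must start by 18 − 11 = day 7.

7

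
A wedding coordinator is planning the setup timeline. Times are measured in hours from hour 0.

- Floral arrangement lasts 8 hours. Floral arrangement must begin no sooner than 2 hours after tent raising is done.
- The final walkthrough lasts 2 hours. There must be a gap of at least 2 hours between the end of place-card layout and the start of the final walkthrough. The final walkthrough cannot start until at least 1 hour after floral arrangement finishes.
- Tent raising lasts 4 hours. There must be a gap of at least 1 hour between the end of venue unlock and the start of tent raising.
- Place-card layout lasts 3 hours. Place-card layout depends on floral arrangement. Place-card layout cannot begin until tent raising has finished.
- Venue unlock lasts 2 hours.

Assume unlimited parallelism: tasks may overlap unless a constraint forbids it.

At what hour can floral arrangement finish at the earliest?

Venue unlock has no prerequisites, so it starts at hour 0 and finishes at hour 2.
After venue unlock (finishes hour 2, plus 1-hour gap → hour 3), tent raising can start at hour 3 and finishes at hour 7.
Floral arrangement cannot begin until tent raising (finishes hour 7, plus 2-hour gap → hour 9). It runs from hour 9 to 9 + 8 = hour 17.

17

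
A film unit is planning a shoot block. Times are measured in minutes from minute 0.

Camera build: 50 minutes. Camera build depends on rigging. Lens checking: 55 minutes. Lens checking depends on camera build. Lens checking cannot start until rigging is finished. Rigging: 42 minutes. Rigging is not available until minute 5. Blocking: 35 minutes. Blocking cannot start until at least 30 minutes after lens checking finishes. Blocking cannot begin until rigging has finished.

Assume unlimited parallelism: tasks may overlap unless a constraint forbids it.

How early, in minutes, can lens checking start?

97

Rigging cannot begin until its own release at minute 5. It runs from minute 5 to 5 + 42 = minute 47.
Camera build cannot begin until rigging (finishes minute 47). It runs from minute 47 to 47 + 50 = minute 97.
Lens checking waits on camera build (finishes minute 97); rigging (finishes minute 47). The latest of these is minute 97, which is the earliest lens checking can start.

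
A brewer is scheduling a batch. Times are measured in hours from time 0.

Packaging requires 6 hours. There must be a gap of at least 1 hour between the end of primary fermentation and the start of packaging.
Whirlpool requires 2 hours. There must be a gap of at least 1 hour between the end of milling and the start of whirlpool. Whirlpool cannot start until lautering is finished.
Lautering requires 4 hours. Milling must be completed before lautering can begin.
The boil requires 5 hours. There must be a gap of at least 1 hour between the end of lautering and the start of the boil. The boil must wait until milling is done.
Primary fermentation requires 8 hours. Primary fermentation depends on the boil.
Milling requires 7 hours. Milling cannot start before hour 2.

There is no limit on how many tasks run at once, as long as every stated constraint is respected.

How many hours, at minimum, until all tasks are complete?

After its own release at hour 2, milling can start at hour 2 and finishes at hour 9.
After milling (finishes hour 9), lautering can start at hour 9 and finishes at hour 13.
Whirlpool cannot start until milling (finishes hour 9, plus 1-hour gap → hour 10); lautering (finishes hour 13). The controlling bound is hour 13, so whirlpool finishes at 13 + 2 = hour 15.
The boil cannot start until lautering (finishes hour 13, plus 1-hour gap → hour 14); milling (finishes hour 9). The controlling bound is hour 14, so the boil finishes at 14 + 5 = hour 19.
Primary fermentation cannot begin until the boil (finishes hour 19). It runs from hour 19 to 19 + 8 = hour 27.
Packaging waits on primary fermentation (finishes hour 27, plus 1-hour gap → hour 28), so it starts at hour 28 and finishes at 28 + 6 = hour 34.
All tasks are finished once the last one completes. Finish times: Milling at 9, Lautering at 13, The boil at 19, Whirlpool at 15, Primary fermentation at 27, Packaging at 34. The latest is hour 34.

34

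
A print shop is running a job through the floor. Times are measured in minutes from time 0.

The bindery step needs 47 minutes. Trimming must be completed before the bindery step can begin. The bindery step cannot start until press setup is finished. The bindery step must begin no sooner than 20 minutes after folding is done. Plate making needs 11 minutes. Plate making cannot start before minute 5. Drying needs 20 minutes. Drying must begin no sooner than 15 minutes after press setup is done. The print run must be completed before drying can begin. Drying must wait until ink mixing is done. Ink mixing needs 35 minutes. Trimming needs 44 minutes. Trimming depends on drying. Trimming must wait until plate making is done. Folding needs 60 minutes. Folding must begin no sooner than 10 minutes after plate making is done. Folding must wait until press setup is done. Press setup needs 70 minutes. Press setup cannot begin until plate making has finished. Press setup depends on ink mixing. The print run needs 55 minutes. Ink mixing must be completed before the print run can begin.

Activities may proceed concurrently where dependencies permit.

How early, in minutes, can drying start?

Ink mixing can start immediately at minute 0; it finishes at minute 35.
After ink mixing (finishes minute 35), the print run can start at minute 35 and finishes at minute 90.
Plate making waits on its own release at minute 5, so it starts at minute 5 and finishes at 5 + 11 = minute 16.
Press setup cannot start until plate making (finishes minute 16); ink mixing (finishes minute 35). The controlling bound is minute 35, so press setup finishes at 35 + 70 = minute 105.
Drying waits on press setup (finishes minute 105, plus 15-minute gap → minute 120); the print run (finishes minute 90); ink mixing (finishes minute 35). The latest of these is minute 120, which is the earliest drying can start.

120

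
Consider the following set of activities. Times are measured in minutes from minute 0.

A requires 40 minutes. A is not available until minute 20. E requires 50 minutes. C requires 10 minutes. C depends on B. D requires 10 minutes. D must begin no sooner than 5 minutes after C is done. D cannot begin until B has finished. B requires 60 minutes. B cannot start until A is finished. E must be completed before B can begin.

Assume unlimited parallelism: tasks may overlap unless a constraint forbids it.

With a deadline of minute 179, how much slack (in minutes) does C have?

E can start immediately at minute 0; it finishes at minute 50.
A waits on its own release at minute 20, so it starts at minute 20 and finishes at 20 + 40 = minute 60.
B needs all of A (finishes minute 60); E (finishes minute 50). That puts its earliest start at minute 60; it finishes at 60 + 60 = minute 120.
C cannot begin until B (finishes minute 120). It runs from minute 120 to 120 + 10 = minute 130.

Working backward from the deadline:
D must finish by minute 179; it takes 10 minutes, so it must start by 179 − 10 = minute 169.
C feeds into D (must start by minute 169, minus 5-minute gap → minute 164); so C must finish by minute 164 and therefore start by minute 154.
So C can start as early as minute 120 and as late as minute 154, giving 154 − 120 = 34 minutes of slack.

34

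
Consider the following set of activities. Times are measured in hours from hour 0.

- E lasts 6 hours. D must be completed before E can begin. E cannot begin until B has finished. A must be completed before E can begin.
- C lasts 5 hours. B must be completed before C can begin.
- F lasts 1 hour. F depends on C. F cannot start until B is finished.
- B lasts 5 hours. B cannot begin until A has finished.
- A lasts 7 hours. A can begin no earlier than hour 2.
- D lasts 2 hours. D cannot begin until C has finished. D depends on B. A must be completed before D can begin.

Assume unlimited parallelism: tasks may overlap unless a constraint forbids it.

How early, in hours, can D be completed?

21

After its own release at hour 2, A can start at hour 2 and finishes at hour 9.
B waits on A (finishes hour 9), so it starts at hour 9 and finishes at 9 + 5 = hour 14.
C cannot begin until B (finishes hour 14). It runs from hour 14 to 14 + 5 = hour 19.
D needs all of C (finishes hour 19); B (finishes hour 14); A (finishes hour 9). That puts its earliest start at hour 19; it finishes at 19 + 2 = hour 21.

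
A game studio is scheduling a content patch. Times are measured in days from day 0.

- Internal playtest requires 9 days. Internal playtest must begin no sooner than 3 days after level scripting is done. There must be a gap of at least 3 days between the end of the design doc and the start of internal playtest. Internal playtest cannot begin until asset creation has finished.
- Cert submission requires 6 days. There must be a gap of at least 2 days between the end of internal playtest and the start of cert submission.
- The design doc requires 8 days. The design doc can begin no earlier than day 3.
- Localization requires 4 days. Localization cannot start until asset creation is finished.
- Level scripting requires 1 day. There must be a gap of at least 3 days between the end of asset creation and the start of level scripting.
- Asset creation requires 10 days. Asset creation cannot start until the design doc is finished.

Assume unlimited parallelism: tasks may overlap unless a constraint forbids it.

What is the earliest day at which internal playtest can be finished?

The design doc waits on its own release at day 3, so it starts at day 3 and finishes at 3 + 8 = day 11.
After the design doc (finishes day 11), asset creation can start at day 11 and finishes at day 21.
After asset creation (finishes day 21, plus 3-day gap → day 24), level scripting can start at day 24 and finishes at day 25.
Internal playtest cannot start until level scripting (finishes day 25, plus 3-day gap → day 28); the design doc (finishes day 11, plus 3-day gap → day 14); asset creation (finishes day 21). The controlling bound is day 28, so internal playtest finishes at 28 + 9 = day 37.

37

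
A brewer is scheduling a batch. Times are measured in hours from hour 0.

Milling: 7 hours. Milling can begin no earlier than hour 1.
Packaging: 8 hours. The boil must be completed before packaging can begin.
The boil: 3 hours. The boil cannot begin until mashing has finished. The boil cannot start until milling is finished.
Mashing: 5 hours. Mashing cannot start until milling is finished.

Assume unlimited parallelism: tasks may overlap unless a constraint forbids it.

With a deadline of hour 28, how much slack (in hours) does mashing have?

4

Milling waits on its own release at hour 1, so it starts at hour 1 and finishes at 1 + 7 = hour 8.
Mashing cannot begin until milling (finishes hour 8). It runs from hour 8 to 8 + 5 = hour 13.

Working backward from the deadline:
Packaging must finish by hour 28; it takes 8 hours, so it must start by 28 − 8 = hour 20.
Since packaging (must start by hour 20) depends on it, the boil must finish by hour 20. Backing off its 3-hour duration gives a latest start of hour 17.
Mashing feeds into the boil (must start by hour 17); so mashing must finish by hour 17 and therefore start by hour 12.
So mashing can start as early as hour 8 and as late as hour 12, giving 12 − 8 = 4 hours of slack.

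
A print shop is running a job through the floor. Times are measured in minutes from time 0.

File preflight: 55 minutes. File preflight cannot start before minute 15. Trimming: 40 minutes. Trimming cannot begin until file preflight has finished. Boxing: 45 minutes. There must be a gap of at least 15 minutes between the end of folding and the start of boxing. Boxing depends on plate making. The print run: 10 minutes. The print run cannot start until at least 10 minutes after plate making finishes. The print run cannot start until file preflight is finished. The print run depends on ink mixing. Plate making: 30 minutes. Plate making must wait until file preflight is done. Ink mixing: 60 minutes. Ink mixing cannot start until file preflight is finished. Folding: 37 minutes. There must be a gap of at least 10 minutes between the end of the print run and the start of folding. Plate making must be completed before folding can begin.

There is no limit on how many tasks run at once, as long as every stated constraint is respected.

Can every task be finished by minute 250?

File preflight cannot begin until its own release at minute 15. It runs from minute 15 to 15 + 55 = minute 70.
After file preflight (finishes minute 70), trimming can start at minute 70 and finishes at minute 110.
After file preflight (finishes minute 70), ink mixing can start at minute 70 and finishes at minute 130.
Plate making waits on file preflight (finishes minute 70), so it starts at minute 70 and finishes at 70 + 30 = minute 100.
The print run cannot start until plate making (finishes minute 100, plus 10-minute gap → minute 110); file preflight (finishes minute 70); ink mixing (finishes minute 130). The controlling bound is minute 130, so the print run finishes at 130 + 10 = minute 140.
Folding needs all of the print run (finishes minute 140, plus 10-minute gap → minute 150); plate making (finishes minute 100). That puts its earliest start at minute 150; it finishes at 150 + 37 = minute 187.
Boxing cannot start until folding (finishes minute 187, plus 15-minute gap → minute 202); plate making (finishes minute 100). The controlling bound is minute 202, so boxing finishes at 202 + 45 = minute 247.
Every task is finished by minute 247, which is no later than the deadline of 250, so the schedule is feasible.

Yes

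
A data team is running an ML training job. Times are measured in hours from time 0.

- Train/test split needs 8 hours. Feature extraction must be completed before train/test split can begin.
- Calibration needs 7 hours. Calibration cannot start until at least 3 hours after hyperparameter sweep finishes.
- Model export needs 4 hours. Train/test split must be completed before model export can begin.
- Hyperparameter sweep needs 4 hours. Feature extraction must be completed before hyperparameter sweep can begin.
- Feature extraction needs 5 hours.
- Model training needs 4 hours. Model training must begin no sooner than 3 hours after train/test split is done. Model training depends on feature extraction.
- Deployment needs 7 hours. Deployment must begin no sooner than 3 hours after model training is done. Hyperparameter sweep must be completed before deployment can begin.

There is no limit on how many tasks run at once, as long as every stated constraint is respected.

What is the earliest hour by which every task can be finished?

30

Nothing blocks feature extraction, so it runs from hour 0 to hour 5.
Hyperparameter sweep cannot begin until feature extraction (finishes hour 5). It runs from hour 5 to 5 + 4 = hour 9.
After hyperparameter sweep (finishes hour 9, plus 3-hour gap → hour 12), calibration can start at hour 12 and finishes at hour 19.
After feature extraction (finishes hour 5), train/test split can start at hour 5 and finishes at hour 13.
Model export waits on train/test split (finishes hour 13), so it starts at hour 13 and finishes at 13 + 4 = hour 17.
For model training: train/test split (finishes hour 13, plus 3-hour gap → hour 16); feature extraction (finishes hour 5). Taking the maximum gives a start of hour 16, and it finishes at 16 + 4 = hour 20.
Deployment has to wait for model training (finishes hour 20, plus 3-hour gap → hour 23); hyperparameter sweep (finishes hour 9). The latest of these is hour 23, so deployment runs hour 23 to 23 + 7 = hour 30.
All tasks are finished once the last one completes. Finish times: Feature extraction at 5, Train/test split at 13, Hyperparameter sweep at 9, Model training at 20, Calibration at 19, Model export at 17, Deployment at 30. The latest is hour 30.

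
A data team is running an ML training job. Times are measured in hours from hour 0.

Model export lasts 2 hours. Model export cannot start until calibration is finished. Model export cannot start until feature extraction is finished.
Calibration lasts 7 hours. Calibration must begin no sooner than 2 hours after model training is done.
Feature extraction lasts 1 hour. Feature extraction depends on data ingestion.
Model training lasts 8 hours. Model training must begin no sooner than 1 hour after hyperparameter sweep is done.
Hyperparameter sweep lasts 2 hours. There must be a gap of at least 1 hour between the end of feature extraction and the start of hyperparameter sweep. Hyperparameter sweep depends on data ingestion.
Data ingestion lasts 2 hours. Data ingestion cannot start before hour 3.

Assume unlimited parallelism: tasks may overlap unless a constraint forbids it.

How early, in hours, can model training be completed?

After its own release at hour 3, data ingestion can start at hour 3 and finishes at hour 5.
After data ingestion (finishes hour 5), feature extraction can start at hour 5 and finishes at hour 6.
For hyperparameter sweep: feature extraction (finishes hour 6, plus 1-hour gap → hour 7); data ingestion (finishes hour 5). Taking the maximum gives a start of hour 7, and it finishes at 7 + 2 = hour 9.
Model training cannot begin until hyperparameter sweep (finishes hour 9, plus 1-hour gap → hour 10). It runs from hour 10 to 10 + 8 = hour 18.

18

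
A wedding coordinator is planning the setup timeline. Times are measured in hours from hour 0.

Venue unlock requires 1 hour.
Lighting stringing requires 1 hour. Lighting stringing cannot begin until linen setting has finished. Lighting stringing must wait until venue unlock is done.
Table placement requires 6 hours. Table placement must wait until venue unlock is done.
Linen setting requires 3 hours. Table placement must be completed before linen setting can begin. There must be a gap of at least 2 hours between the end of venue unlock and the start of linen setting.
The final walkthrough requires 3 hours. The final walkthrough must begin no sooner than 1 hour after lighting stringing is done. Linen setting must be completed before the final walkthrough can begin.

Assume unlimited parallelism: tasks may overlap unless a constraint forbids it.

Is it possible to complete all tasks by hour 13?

Venue unlock has no prerequisites, so it starts at hour 0 and finishes at hour 1.
After venue unlock (finishes hour 1), table placement can start at hour 1 and finishes at hour 7.
Linen setting has to wait for table placement (finishes hour 7); venue unlock (finishes hour 1, plus 2-hour gap → hour 3). The latest of these is hour 7, so linen setting runs hour 7 to 7 + 3 = hour 10.
Lighting stringing cannot start until linen setting (finishes hour 10); venue unlock (finishes hour 1). The controlling bound is hour 10, so lighting stringing finishes at 10 + 1 = hour 11.
The final walkthrough needs all of lighting stringing (finishes hour 11, plus 1-hour gap → hour 12); linen setting (finishes hour 10). That puts its earliest start at hour 12; it finishes at 12 + 3 = hour 15.
The earliest everything can be done is hour 15, which is after the deadline of 13, so it is not possible.

No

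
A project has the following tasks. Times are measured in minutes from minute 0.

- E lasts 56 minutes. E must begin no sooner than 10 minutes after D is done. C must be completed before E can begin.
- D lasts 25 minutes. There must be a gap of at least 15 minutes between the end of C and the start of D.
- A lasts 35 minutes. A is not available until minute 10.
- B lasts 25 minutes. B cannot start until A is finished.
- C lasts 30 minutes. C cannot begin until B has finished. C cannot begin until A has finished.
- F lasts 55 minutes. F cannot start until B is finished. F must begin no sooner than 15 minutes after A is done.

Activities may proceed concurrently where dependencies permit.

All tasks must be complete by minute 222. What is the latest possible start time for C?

E has no dependents, so it just needs to finish by minute 222. Starting by 222 − 56 = minute 166 achieves that.
D must finish before E (must start by minute 166, minus 10-minute gap → minute 156). With a 25-minute duration, D must start by 156 − 25 = minute 131.
C must finish in time for D (must start by minute 131, minus 15-minute gap → minute 116); E (must start by minute 166). The tightest is minute 116, so C must start by 116 − 30 = minute 86.

86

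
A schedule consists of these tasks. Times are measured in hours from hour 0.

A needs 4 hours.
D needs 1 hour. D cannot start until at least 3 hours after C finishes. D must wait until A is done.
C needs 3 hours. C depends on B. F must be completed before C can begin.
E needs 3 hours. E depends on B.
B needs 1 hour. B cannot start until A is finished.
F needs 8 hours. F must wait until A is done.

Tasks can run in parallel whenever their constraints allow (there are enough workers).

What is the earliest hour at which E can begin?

5

A has no prerequisites, so it starts at hour 0 and finishes at hour 4.
After A (finishes hour 4), B can start at hour 4 and finishes at hour 5.
E waits on B (finishes hour 5), so the earliest it can start is hour 5.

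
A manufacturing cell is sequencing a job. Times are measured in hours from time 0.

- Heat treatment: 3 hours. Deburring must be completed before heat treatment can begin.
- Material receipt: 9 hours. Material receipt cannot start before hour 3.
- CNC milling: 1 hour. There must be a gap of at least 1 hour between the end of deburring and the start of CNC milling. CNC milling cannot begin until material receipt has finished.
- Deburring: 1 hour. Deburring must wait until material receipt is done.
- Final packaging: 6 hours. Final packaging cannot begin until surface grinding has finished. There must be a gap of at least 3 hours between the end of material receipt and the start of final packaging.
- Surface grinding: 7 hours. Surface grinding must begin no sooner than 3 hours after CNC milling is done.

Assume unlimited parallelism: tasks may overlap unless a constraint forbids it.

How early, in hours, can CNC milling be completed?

Material receipt cannot begin until its own release at hour 3. It runs from hour 3 to 3 + 9 = hour 12.
After material receipt (finishes hour 12), deburring can start at hour 12 and finishes at hour 13.
CNC milling needs all of deburring (finishes hour 13, plus 1-hour gap → hour 14); material receipt (finishes hour 12). That puts its earliest start at hour 14; it finishes at 14 + 1 = hour 15.

15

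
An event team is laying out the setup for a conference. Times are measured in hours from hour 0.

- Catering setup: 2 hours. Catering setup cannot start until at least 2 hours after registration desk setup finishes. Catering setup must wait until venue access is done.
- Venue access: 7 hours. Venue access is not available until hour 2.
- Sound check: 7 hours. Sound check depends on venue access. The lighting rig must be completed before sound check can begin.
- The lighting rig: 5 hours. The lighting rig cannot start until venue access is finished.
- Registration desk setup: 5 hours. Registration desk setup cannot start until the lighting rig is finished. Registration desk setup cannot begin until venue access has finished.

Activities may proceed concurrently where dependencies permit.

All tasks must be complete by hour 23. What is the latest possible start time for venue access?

Catering setup has no dependents, so it just needs to finish by hour 23. Starting by 23 − 2 = hour 21 achieves that.
Registration desk setup has to be done before catering setup (must start by hour 21, minus 2-hour gap → hour 19). That means finishing by hour 19, i.e. starting by 19 − 5 = hour 14.
Nothing follows sound check; the deadline of hour 23 is its only limit. It must start by 23 − 7 = hour 16.
The lighting rig feeds registration desk setup (must start by hour 14); sound check (must start by hour 16). Taking the minimum, the lighting rig must finish by hour 14 and start by 14 − 5 = hour 9.
For venue access: the lighting rig (must start by hour 9); registration desk setup (must start by hour 14); catering setup (must start by hour 21); sound check (must start by hour 16). The most restrictive is hour 9; with a 7-hour duration, venue access must start by hour 2.

2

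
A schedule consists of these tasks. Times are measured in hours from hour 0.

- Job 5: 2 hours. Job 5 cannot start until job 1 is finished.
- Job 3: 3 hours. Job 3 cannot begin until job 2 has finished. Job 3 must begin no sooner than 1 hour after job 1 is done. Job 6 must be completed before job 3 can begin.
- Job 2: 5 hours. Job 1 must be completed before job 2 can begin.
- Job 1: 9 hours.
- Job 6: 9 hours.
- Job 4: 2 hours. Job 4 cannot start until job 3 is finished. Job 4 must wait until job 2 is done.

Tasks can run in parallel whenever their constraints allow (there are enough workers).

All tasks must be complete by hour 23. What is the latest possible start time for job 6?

To finish by hour 23, job 4 (duration 2) must start no later than hour 21.
Since job 4 (must start by hour 21) depends on it, job 3 must finish by hour 21. Backing off its 3-hour duration gives a latest start of hour 18.
Job 6 must finish before job 3 (must start by hour 18). With a 9-hour duration, job 6 must start by 18 − 9 = hour 9.

9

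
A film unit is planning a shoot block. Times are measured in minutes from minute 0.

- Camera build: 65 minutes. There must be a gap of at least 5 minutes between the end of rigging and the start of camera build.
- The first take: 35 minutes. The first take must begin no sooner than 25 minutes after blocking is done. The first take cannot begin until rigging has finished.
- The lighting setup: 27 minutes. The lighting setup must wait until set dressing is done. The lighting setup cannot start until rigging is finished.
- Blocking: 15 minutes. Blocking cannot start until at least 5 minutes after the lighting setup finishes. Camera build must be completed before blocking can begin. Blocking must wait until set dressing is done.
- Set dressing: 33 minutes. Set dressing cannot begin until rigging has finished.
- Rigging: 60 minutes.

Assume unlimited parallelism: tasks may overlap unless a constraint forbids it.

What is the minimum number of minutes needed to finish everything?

Rigging has no prerequisites, so it starts at minute 0 and finishes at minute 60.
Camera build cannot begin until rigging (finishes minute 60, plus 5-minute gap → minute 65). It runs from minute 65 to 65 + 65 = minute 130.
Set dressing waits on rigging (finishes minute 60), so it starts at minute 60 and finishes at 60 + 33 = minute 93.
The lighting setup cannot start until set dressing (finishes minute 93); rigging (finishes minute 60). The controlling bound is minute 93, so the lighting setup finishes at 93 + 27 = minute 120.
Blocking has to wait for the lighting setup (finishes minute 120, plus 5-minute gap → minute 125); camera build (finishes minute 130); set dressing (finishes minute 93). The latest of these is minute 130, so blocking runs minute 130 to 130 + 15 = minute 145.
The first take has to wait for blocking (finishes minute 145, plus 25-minute gap → minute 170); rigging (finishes minute 60). The latest of these is minute 170, so the first take runs minute 170 to 170 + 35 = minute 205.
All tasks are finished once the last one completes. Finish times: Rigging at 60, Set dressing at 93, The lighting setup at 120, Camera build at 130, Blocking at 145, The first take at 205. The latest is minute 205.

205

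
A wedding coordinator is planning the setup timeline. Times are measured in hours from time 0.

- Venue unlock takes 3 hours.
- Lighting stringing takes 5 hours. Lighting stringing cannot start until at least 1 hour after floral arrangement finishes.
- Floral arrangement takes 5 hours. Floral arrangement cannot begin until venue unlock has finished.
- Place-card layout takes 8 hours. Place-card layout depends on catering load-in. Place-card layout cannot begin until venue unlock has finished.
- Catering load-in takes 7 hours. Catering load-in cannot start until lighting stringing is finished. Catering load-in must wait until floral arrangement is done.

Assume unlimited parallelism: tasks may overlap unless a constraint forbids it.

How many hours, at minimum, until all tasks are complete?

29

Venue unlock has no prerequisites, so it starts at hour 0 and finishes at hour 3.
After venue unlock (finishes hour 3), floral arrangement can start at hour 3 and finishes at hour 8.
After floral arrangement (finishes hour 8, plus 1-hour gap → hour 9), lighting stringing can start at hour 9 and finishes at hour 14.
For catering load-in: lighting stringing (finishes hour 14); floral arrangement (finishes hour 8). Taking the maximum gives a start of hour 14, and it finishes at 14 + 7 = hour 21.
Place-card layout has to wait for catering load-in (finishes hour 21); venue unlock (finishes hour 3). The latest of these is hour 21, so place-card layout runs hour 21 to 21 + 8 = hour 29.
All tasks are finished once the last one completes. Finish times: Venue unlock at 3, Floral arrangement at 8, Lighting stringing at 14, Catering load-in at 21, Place-card layout at 29. The latest is hour 29.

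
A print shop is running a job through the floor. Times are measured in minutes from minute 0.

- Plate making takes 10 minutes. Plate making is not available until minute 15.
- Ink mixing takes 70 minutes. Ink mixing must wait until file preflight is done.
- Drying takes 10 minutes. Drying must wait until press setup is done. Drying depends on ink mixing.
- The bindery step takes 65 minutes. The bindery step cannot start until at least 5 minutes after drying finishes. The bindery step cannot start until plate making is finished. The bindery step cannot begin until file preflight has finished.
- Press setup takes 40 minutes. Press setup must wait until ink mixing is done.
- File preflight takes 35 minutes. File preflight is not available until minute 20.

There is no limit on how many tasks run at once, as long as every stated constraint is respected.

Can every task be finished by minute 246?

Yes

Plate making cannot begin until its own release at minute 15. It runs from minute 15 to 15 + 10 = minute 25.
File preflight cannot begin until its own release at minute 20. It runs from minute 20 to 20 + 35 = minute 55.
Ink mixing cannot begin until file preflight (finishes minute 55). It runs from minute 55 to 55 + 70 = minute 125.
After ink mixing (finishes minute 125), press setup can start at minute 125 and finishes at minute 165.
Drying needs all of press setup (finishes minute 165); ink mixing (finishes minute 125). That puts its earliest start at minute 165; it finishes at 165 + 10 = minute 175.
The bindery step has to wait for drying (finishes minute 175, plus 5-minute gap → minute 180); plate making (finishes minute 25); file preflight (finishes minute 55). The latest of these is minute 180, so the bindery step runs minute 180 to 180 + 65 = minute 245.
Every task is finished by minute 245, which is no later than the deadline of 246, so the schedule is feasible.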